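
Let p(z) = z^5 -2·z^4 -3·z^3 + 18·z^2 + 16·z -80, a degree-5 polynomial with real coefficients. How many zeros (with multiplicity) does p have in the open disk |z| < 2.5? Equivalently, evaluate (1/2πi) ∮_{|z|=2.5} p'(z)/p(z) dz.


The zeros of p are: (2 + 2i), (2 - 2i), 2, (-2 + 1i), (-2 - 1i).
Their magnitudes are: 2.828, 2.828, 2, 2.236, 2.236.
Zeros with |z| < R = 2.5: 2, (-2 + 1i), (-2 - 1i).
Count = 3.
By the argument principle, (1/2πi) ∮_{|z|=R} p'(z)/p(z) dz equals exactly this count.

Number of zeros inside |z| < 2.5: 3.


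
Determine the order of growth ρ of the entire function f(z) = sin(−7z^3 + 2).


Write sin(w) = (e^{iw} ± e^{−iw})/(2 or 2i), so |sin(w)| ≤ e^{|w|}. With w = −7z^3 + 2, |w| ≤ 7r^3 + 2 on |z|=r, giving M(r) ≤ e^{7r^3 + 2} and ρ ≤ 3. For the lower bound, choose z on |z|=r with -7z^3 purely imaginary of modulus 7r^3; then |sin(−7z^3 + 2)| grows like e^{7r^3}/2, so ρ ≥ 3. Hence ρ = 3.
Therefore ρ = 3.

Order ρ = 3.


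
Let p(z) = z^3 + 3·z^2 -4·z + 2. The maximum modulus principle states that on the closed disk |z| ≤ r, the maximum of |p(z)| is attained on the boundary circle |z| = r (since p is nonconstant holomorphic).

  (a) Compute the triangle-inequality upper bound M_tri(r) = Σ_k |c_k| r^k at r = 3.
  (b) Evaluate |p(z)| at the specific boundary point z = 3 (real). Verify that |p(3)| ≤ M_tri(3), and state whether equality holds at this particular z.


Coefficients: c_0 = 2, c_1 = -4, c_2 = 3, c_3 = 1. Radius r = 3.
Part (a). Triangle bound: M_tri(r) = Σ_k |c_k| r^k
  = |2|·3^0 + |-4|·3^1 + |3|·3^2 + |1|·3^3
  = 2 + 12 + 27 + 27 = 68.
This bounds M(r) := max_{|z|=r} |p(z)| from above; equality holds iff all terms c_k z^k can be made to align in phase at a single z on |z|=r.
Part (b). At z = 3 (real, on the circle |z| = r):
  p(3) = (2)·3^0 + (-4)·3^1 + (3)·3^2 + (1)·3^3 = 44.
  |p(3)| = 44.
Check: |p(3)| = 44 ≤ 68 = M_tri(3). ✓ Equality does not hold at z = 3 (the coefficients have mixed signs, so the terms do not all align in phase there).

M_tri(3) = 68; |p(3)| = 44; equality at z=3: no.


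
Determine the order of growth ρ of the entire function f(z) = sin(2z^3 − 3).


Write sin(w) = (e^{iw} ± e^{−iw})/(2 or 2i), so |sin(w)| ≤ e^{|w|}. With w = 2z^3 − 3, |w| ≤ 2r^3 + 3 on |z|=r, giving M(r) ≤ e^{2r^3 + 3} and ρ ≤ 3. For the lower bound, choose z on |z|=r with 2z^3 purely imaginary of modulus 2r^3; then |sin(2z^3 − 3)| grows like e^{2r^3}/2, so ρ ≥ 3. Hence ρ = 3.
Therefore ρ = 3.

Order ρ = 3.


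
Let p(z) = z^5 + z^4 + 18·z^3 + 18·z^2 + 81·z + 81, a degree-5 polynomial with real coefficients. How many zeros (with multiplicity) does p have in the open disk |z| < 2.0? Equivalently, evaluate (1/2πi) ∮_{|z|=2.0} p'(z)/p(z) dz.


The zeros of p are: (0 + 3i), (0 - 3i), (0 + 3i), (0 - 3i), -1.
Their magnitudes are: 3, 3, 3, 3, 1.
Zeros with |z| < R = 2.0: -1.
Count = 1.
By the argument principle, (1/2πi) ∮_{|z|=R} p'(z)/p(z) dz equals exactly this count.

Number of zeros inside |z| < 2.0: 1.


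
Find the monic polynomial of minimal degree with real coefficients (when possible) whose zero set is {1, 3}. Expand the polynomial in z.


The polynomial is p(z) = ∏_{α ∈ S} (z − α), where S = {1, 3}.
Expanding the product yields: p(z) = z^2 -4·z + 3.
The resulting polynomial has degree 2 and real coefficients as required.

p(z) = z^2 -4·z + 3.


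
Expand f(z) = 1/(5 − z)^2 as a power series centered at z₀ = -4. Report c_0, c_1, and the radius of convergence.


Let w = z − z₀, so z = z₀ + w.
Then 5 − z = 5 − (z₀ + w) = (5 − z₀) − w = 9 − w.
f(z) = 1/(9 − w)^2 = (1/(9)^2) · (1 − w/(9))^{−2}.
By the binomial series (1−u)^{−2} = Σ_{n≥0} C(n+1, 1) u^n for |u|<1, with u = w/(9):
  c_n = C(n+1, 1) / (9)^(n+2).
  c_0 = 1/(9)^2 = 1/81.
  c_1 = 2/(9)^3 = 2/729.
The series is valid for |w/d| < 1, i.e. |z − z₀| < |d|.
Radius of convergence: R = |5 − z₀| = |9| = 9 (distance from z₀ to the singularity z = 5).

c_0 = 1/81, c_1 = 2/729; R = 9.


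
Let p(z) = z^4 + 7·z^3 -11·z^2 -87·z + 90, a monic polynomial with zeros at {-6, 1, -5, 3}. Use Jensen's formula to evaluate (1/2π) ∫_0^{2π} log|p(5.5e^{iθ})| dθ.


Zeros: -6, -5, 1, 3; r = 5.5.
Inside |z| < r: -5, 1, 3. Outside (|z| ≥ r): -6.
p(0) = 90, so log|p(0)| = log(90) = 4.4998.
Apply Jensen: I(r) = log|p(0)| + Σ_k log(r/|z_k|), summed over zeros inside |z| < r.
  log(r/|z_k|) for z_k = 1: log(5.5/1) = 1.7047
  log(r/|z_k|) for z_k = -5: log(5.5/5) = 0.0953
  log(r/|z_k|) for z_k = 3: log(5.5/3) = 0.6061
  Outside zeros (-6) contribute nothing to the Jensen sum.
Sum over inside zeros: 2.4062.
I(r) = log|p(0)| + (inside sum) = 4.4998 + 2.4062 = 6.9060.
Note: since some zeros are outside |z| ≤ r, the simplified n·log(r) form does NOT apply — only the inside zeros contribute.

I(r) ≈ 6.9060.


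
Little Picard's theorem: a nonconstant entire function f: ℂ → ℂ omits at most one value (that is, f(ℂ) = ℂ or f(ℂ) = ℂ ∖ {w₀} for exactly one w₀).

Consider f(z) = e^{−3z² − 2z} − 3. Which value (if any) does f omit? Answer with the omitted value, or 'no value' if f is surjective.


Little Picard bounds the complement of f(ℂ) to at most one point.
The exponent g(z) = −3z² − 2z is a nonconstant polynomial, hence surjective onto ℂ. So e^{g(z)} takes every value in {e^w : w ∈ ℂ} = ℂ ∖ {0}. Adding -3 shifts the range to ℂ ∖ {-3}. f omits exactly -3.

Omitted value: -3.


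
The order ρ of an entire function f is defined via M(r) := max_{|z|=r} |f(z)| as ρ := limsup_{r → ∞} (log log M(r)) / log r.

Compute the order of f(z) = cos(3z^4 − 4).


Write cos(w) = (e^{iw} ± e^{−iw})/(2 or 2i), so |cos(w)| ≤ e^{|w|}. With w = 3z^4 − 4, |w| ≤ 3r^4 + 4 on |z|=r, giving M(r) ≤ e^{3r^4 + 4} and ρ ≤ 4. For the lower bound, choose z on |z|=r with 3z^4 purely imaginary of modulus 3r^4; then |cos(3z^4 − 4)| grows like e^{3r^4}/2, so ρ ≥ 4. Hence ρ = 4.
Therefore ρ = 4.

Order ρ = 4.


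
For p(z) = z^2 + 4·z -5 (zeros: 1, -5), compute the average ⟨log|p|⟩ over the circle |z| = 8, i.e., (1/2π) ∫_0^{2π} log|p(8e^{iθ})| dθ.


Zeros: -5, 1; r = 8.
Inside |z| < r: -5, 1. Outside (|z| ≥ r): ∅.
p(0) = -5, so log|p(0)| = log(5) = 1.6094.
Apply Jensen: I(r) = log|p(0)| + Σ_k log(r/|z_k|), summed over zeros inside |z| < r.
  log(r/|z_k|) for z_k = 1: log(8/1) = 2.0794
  log(r/|z_k|) for z_k = -5: log(8/5) = 0.4700
Sum over inside zeros: 2.5494.
I(r) = log|p(0)| + (inside sum) = 1.6094 + 2.5494 = 4.1589.
Closed form (all zeros inside, monic): I(r) = n·log(r) = 2·log(8) = 4.1589. ✓

I(r) ≈ 4.1589.


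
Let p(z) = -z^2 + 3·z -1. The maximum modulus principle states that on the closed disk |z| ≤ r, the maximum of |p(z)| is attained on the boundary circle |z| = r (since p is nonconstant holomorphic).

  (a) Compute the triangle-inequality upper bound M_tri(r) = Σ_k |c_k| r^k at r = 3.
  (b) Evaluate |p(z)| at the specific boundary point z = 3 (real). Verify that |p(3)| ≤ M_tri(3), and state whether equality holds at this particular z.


Coefficients: c_0 = -1, c_1 = 3, c_2 = -1. Radius r = 3.
Part (a). Triangle bound: M_tri(r) = Σ_k |c_k| r^k
  = |-1|·3^0 + |3|·3^1 + |-1|·3^2
  = 1 + 9 + 9 = 19.
This bounds M(r) := max_{|z|=r} |p(z)| from above; equality holds iff all terms c_k z^k can be made to align in phase at a single z on |z|=r.
Part (b). At z = 3 (real, on the circle |z| = r):
  p(3) = (-1)·3^0 + (3)·3^1 + (-1)·3^2 = -1.
  |p(3)| = 1.
Check: |p(3)| = 1 ≤ 19 = M_tri(3). ✓ Equality does not hold at z = 3 (the coefficients have mixed signs, so the terms do not all align in phase there).

M_tri(3) = 19; |p(3)| = 1; equality at z=3: no.


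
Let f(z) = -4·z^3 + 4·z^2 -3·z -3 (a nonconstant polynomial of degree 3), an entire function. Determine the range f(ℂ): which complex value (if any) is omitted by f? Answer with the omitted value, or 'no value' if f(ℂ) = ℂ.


Little Picard bounds the complement of f(ℂ) to at most one point.
For every w ∈ ℂ, the equation p(z) − w = 0 is a nonconstant polynomial in z and hence has at least one root by the fundamental theorem of algebra. So p is surjective onto ℂ, omitting no value.

Omitted value: no value.


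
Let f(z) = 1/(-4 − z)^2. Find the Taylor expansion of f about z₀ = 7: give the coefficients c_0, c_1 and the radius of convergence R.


Let w = z − z₀, so z = z₀ + w.
Then -4 − z = -4 − (z₀ + w) = (-4 − z₀) − w = -11 − w.
f(z) = 1/(-11 − w)^2 = (1/(-11)^2) · (1 − w/(-11))^{−2}.
By the binomial series (1−u)^{−2} = Σ_{n≥0} C(n+1, 1) u^n for |u|<1, with u = w/(-11):
  c_n = C(n+1, 1) / (-11)^(n+2).
  c_0 = 1/(-11)^2 = 1/121.
  c_1 = 2/(-11)^3 = -2/1331.
The series is valid for |w/d| < 1, i.e. |z − z₀| < |d|.
Radius of convergence: R = |-4 − z₀| = |-11| = 11 (distance from z₀ to the singularity z = -4).

c_0 = 1/121, c_1 = -2/1331; R = 11.


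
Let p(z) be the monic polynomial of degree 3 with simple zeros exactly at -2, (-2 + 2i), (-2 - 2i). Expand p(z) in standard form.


The polynomial is p(z) = ∏_{α ∈ S} (z − α), where S = {-2, (-2 + 2i), (-2 - 2i)}.
Expanding the product yields: p(z) = z^3 + 6·z^2 + 16·z + 16.
Note conjugate pairs combine to real quadratics: (z − (-2+2i))(z − (-2−2i)) = z² + 4z + 8.
The resulting polynomial has degree 3 and real coefficients as required.

p(z) = z^3 + 6·z^2 + 16·z + 16.


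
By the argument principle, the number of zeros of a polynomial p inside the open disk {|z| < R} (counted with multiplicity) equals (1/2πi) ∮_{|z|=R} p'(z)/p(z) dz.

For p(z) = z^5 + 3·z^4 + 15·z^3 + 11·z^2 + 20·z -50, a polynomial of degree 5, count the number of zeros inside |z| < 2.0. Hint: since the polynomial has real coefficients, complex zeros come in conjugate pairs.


The zeros of p are: 1, (-1 + 2i), (-1 - 2i), (-1 + 3i), (-1 - 3i).
Their magnitudes are: 1, 2.236, 2.236, 3.162, 3.162.
Zeros with |z| < R = 2.0: 1.
Count = 1.
By the argument principle, (1/2πi) ∮_{|z|=R} p'(z)/p(z) dz equals exactly this count.

Number of zeros inside |z| < 2.0: 1.


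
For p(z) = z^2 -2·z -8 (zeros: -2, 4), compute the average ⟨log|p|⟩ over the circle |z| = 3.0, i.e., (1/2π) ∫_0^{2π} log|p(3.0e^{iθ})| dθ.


Zeros: -2, 4; r = 3.0.
Inside |z| < r: -2. Outside (|z| ≥ r): 4.
p(0) = -8, so log|p(0)| = log(8) = 2.0794.
Apply Jensen: I(r) = log|p(0)| + Σ_k log(r/|z_k|), summed over zeros inside |z| < r.
  log(r/|z_k|) for z_k = -2: log(3.0/2) = 0.4055
  Outside zeros (4) contribute nothing to the Jensen sum.
Sum over inside zeros: 0.4055.
I(r) = log|p(0)| + (inside sum) = 2.0794 + 0.4055 = 2.4849.
Note: since some zeros are outside |z| ≤ r, the simplified n·log(r) form does NOT apply — only the inside zeros contribute.

I(r) ≈ 2.4849.


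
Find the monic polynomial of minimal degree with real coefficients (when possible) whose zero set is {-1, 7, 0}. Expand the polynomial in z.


The polynomial is p(z) = ∏_{α ∈ S} (z − α), where S = {-1, 7, 0}.
Expanding the product yields: p(z) = z^3 -6·z^2 -7·z.
The resulting polynomial has degree 3 and real coefficients as required.

p(z) = z^3 -6·z^2 -7·z.


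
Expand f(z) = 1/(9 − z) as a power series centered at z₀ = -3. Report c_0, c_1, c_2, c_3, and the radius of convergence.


Let w = z − z₀, so z = z₀ + w.
Then 9 − z = 9 − (z₀ + w) = (9 − z₀) − w = 12 − w.
f(z) = 1/(12 − w) = (1/(12)) · 1/(1 − w/(12)) = Σ_{n≥0} w^n / (12)^(n+1).
So c_n = 1/(12)^(n+1):
  c_0 = 1/(12)^1 = 1/12.
  c_1 = 1/(12)^2 = 1/144.
  c_2 = 1/(12)^3 = 1/1728.
  c_3 = 1/(12)^4 = 1/20736.
The series is valid for |w/d| < 1, i.e. |z − z₀| < |d|.
Radius of convergence: R = |9 − z₀| = |12| = 12 (distance from z₀ to the singularity z = 9).

c_0 = 1/12, c_1 = 1/144, c_2 = 1/1728, c_3 = 1/20736; R = 12.


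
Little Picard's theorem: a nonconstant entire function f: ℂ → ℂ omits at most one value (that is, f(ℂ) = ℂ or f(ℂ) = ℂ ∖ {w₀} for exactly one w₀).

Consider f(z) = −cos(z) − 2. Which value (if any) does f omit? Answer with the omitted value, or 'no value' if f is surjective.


Little Picard bounds the complement of f(ℂ) to at most one point.
cos is entire and surjective onto ℂ: for every w ∈ ℂ, cos(ζ) = w has a solution ζ ∈ ℂ (e.g., via the complex inverse arccos). With ζ = z this gives z = ζ/(1). Then -1·cos(z) takes every value in -1·ℂ = ℂ, and adding -2 is a bijection of ℂ. So f is surjective and omits no value. (Note: only on the real line is cos bounded by [−1, 1].)

Omitted value: no value.


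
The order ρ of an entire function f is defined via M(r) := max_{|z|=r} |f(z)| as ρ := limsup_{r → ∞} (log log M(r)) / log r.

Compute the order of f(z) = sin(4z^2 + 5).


Write sin(w) = (e^{iw} ± e^{−iw})/(2 or 2i), so |sin(w)| ≤ e^{|w|}. With w = 4z^2 + 5, |w| ≤ 4r^2 + 5 on |z|=r, giving M(r) ≤ e^{4r^2 + 5} and ρ ≤ 2. For the lower bound, choose z on |z|=r with 4z^2 purely imaginary of modulus 4r^2; then |sin(4z^2 + 5)| grows like e^{4r^2}/2, so ρ ≥ 2. Hence ρ = 2.
Therefore ρ = 2.

Order ρ = 2.


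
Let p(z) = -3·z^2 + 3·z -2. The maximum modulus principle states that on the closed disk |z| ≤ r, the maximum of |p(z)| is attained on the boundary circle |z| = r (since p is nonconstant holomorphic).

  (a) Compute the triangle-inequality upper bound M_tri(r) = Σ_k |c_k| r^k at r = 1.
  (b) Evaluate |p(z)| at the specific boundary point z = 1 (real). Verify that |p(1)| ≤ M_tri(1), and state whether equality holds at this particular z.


Coefficients: c_0 = -2, c_1 = 3, c_2 = -3. Radius r = 1.
Part (a). Triangle bound: M_tri(r) = Σ_k |c_k| r^k
  = |-2|·1^0 + |3|·1^1 + |-3|·1^2
  = 2 + 3 + 3 = 8.
This bounds M(r) := max_{|z|=r} |p(z)| from above; equality holds iff all terms c_k z^k can be made to align in phase at a single z on |z|=r.
Part (b). At z = 1 (real, on the circle |z| = r):
  p(1) = (-2)·1^0 + (3)·1^1 + (-3)·1^2 = -2.
  |p(1)| = 2.
Check: |p(1)| = 2 ≤ 8 = M_tri(1). ✓ Equality does not hold at z = 1 (the coefficients have mixed signs, so the terms do not all align in phase there).

M_tri(1) = 8; |p(1)| = 2; equality at z=1: no.


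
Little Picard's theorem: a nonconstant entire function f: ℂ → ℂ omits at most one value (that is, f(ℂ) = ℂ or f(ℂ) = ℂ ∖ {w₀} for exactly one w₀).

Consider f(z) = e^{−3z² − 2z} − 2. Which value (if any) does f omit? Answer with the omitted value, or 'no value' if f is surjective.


Little Picard bounds the complement of f(ℂ) to at most one point.
The exponent g(z) = −3z² − 2z is a nonconstant polynomial, hence surjective onto ℂ. So e^{g(z)} takes every value in {e^w : w ∈ ℂ} = ℂ ∖ {0}. Adding -2 shifts the range to ℂ ∖ {-2}. f omits exactly -2.

Omitted value: -2.


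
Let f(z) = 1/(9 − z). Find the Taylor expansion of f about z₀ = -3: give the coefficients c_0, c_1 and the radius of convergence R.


Let w = z − z₀, so z = z₀ + w.
Then 9 − z = 9 − (z₀ + w) = (9 − z₀) − w = 12 − w.
f(z) = 1/(12 − w) = (1/(12)) · 1/(1 − w/(12)) = Σ_{n≥0} w^n / (12)^(n+1).
So c_n = 1/(12)^(n+1):
  c_0 = 1/(12)^1 = 1/12.
  c_1 = 1/(12)^2 = 1/144.
The series is valid for |w/d| < 1, i.e. |z − z₀| < |d|.
Radius of convergence: R = |9 − z₀| = |12| = 12 (distance from z₀ to the singularity z = 9).

c_0 = 1/12, c_1 = 1/144; R = 12.


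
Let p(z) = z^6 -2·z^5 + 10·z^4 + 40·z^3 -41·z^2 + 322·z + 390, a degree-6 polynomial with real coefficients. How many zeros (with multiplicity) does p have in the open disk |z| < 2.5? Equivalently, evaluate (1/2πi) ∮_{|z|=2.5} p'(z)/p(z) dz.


The zeros of p are: (1 + 3i), (1 - 3i), (2 + 3i), (2 - 3i), -1, -3.
Their magnitudes are: 3.162, 3.162, 3.606, 3.606, 1, 3.
Zeros with |z| < R = 2.5: -1.
Count = 1.
By the argument principle, (1/2πi) ∮_{|z|=R} p'(z)/p(z) dz equals exactly this count.

Number of zeros inside |z| < 2.5: 1.


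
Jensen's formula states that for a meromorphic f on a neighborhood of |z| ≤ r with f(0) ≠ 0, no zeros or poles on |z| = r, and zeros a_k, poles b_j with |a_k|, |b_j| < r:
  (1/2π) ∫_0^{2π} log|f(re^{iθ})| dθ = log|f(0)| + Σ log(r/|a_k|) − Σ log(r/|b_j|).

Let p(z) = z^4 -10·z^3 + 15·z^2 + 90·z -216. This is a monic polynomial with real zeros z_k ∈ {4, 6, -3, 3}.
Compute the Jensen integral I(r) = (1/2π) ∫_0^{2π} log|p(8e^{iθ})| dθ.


Zeros: -3, 3, 4, 6; r = 8.
Inside |z| < r: -3, 3, 4, 6. Outside (|z| ≥ r): ∅.
p(0) = -216, so log|p(0)| = log(216) = 5.3753.
Apply Jensen: I(r) = log|p(0)| + Σ_k log(r/|z_k|), summed over zeros inside |z| < r.
  log(r/|z_k|) for z_k = 4: log(8/4) = 0.6931
  log(r/|z_k|) for z_k = 6: log(8/6) = 0.2877
  log(r/|z_k|) for z_k = -3: log(8/3) = 0.9808
  log(r/|z_k|) for z_k = 3: log(8/3) = 0.9808
Sum over inside zeros: 2.9425.
I(r) = log|p(0)| + (inside sum) = 5.3753 + 2.9425 = 8.3178.
Closed form (all zeros inside, monic): I(r) = n·log(r) = 4·log(8) = 8.3178. ✓

I(r) ≈ 8.3178.


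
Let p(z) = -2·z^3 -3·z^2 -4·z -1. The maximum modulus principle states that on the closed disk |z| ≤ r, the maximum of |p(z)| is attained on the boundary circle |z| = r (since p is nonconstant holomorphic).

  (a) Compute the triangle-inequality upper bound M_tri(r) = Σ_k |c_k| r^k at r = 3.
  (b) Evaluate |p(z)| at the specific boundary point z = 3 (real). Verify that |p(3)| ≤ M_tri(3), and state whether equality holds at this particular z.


Coefficients: c_0 = -1, c_1 = -4, c_2 = -3, c_3 = -2. Radius r = 3.
Part (a). Triangle bound: M_tri(r) = Σ_k |c_k| r^k
  = |-1|·3^0 + |-4|·3^1 + |-3|·3^2 + |-2|·3^3
  = 1 + 12 + 27 + 54 = 94.
This bounds M(r) := max_{|z|=r} |p(z)| from above; equality holds iff all terms c_k z^k can be made to align in phase at a single z on |z|=r.
Part (b). At z = 3 (real, on the circle |z| = r):
  p(3) = (-1)·3^0 + (-4)·3^1 + (-3)·3^2 + (-2)·3^3 = -94.
  |p(3)| = 94.
Since all nonzero coefficients share the same sign, |p(3)| = 94 = M_tri(3); the triangle bound is attained at z = 3, so in fact M(r) = 94.

M_tri(3) = 94; |p(3)| = 94; equality at z=3: yes.


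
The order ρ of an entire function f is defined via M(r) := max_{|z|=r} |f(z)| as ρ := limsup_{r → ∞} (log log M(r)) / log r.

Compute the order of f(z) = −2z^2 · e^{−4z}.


M(r) = max_{|z|=r} |-2|·|z|^2·|e^{−4z}| = 2·r^2 · e^{4r^1} (the factors attain their maxima compatibly on |z|=r). Then log M(r) = log 2 + 2·log r + 4r^1, dominated by the last term, so log log M(r) ~ 1·log r. The polynomial factor -2z^2 contributes only a log r term and does not affect the order. ρ = 1.
Therefore ρ = 1.

Order ρ = 1.


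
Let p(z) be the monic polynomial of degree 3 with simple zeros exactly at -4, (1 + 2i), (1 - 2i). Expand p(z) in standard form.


The polynomial is p(z) = ∏_{α ∈ S} (z − α), where S = {-4, (1 + 2i), (1 - 2i)}.
Expanding the product yields: p(z) = z^3 + 2·z^2 -3·z + 20.
Note conjugate pairs combine to real quadratics: (z − (1+2i))(z − (1−2i)) = z² − 2z + 5.
The resulting polynomial has degree 3 and real coefficients as required.

p(z) = z^3 + 2·z^2 -3·z + 20.


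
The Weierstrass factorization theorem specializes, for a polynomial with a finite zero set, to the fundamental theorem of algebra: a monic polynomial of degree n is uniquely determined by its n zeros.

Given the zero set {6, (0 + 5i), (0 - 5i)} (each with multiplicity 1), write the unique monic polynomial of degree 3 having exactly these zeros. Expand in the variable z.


The polynomial is p(z) = ∏_{α ∈ S} (z − α), where S = {6, (0 + 5i), (0 - 5i)}.
Expanding the product yields: p(z) = z^3 -6·z^2 + 25·z -150.
Note conjugate pairs combine to real quadratics: (z − (0+5i))(z − (0−5i)) = z² + 25.
The resulting polynomial has degree 3 and real coefficients as required.

p(z) = z^3 -6·z^2 + 25·z -150.


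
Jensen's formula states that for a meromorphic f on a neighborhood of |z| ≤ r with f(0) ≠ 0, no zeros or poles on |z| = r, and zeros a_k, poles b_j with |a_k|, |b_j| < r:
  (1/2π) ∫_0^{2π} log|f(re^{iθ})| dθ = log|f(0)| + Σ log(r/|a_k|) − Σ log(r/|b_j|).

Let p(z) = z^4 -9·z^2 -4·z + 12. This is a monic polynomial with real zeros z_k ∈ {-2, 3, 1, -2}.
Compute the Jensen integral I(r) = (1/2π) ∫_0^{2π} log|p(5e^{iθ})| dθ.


Zeros: -2, -2, 1, 3; r = 5.
Inside |z| < r: -2, -2, 1, 3. Outside (|z| ≥ r): ∅.
p(0) = 12, so log|p(0)| = log(12) = 2.4849.
Apply Jensen: I(r) = log|p(0)| + Σ_k log(r/|z_k|), summed over zeros inside |z| < r.
  log(r/|z_k|) for z_k = -2: log(5/2) = 0.9163
  log(r/|z_k|) for z_k = 3: log(5/3) = 0.5108
  log(r/|z_k|) for z_k = 1: log(5/1) = 1.6094
  log(r/|z_k|) for z_k = -2: log(5/2) = 0.9163
Sum over inside zeros: 3.9528.
I(r) = log|p(0)| + (inside sum) = 2.4849 + 3.9528 = 6.4378.
Closed form (all zeros inside, monic): I(r) = n·log(r) = 4·log(5) = 6.4378. ✓

I(r) ≈ 6.4378.


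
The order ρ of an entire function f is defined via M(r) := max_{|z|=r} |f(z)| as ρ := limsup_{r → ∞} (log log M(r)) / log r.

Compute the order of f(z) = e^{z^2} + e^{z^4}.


Each summand is entire of order 2 and 4 respectively (as in the single-exponential case). The order of a sum is at most the max of the orders, so ρ ≤ 4. For the lower bound: on |z|=r choose arg z so that 1z^4 is real positive; then |e^{1z^4}| = e^{1r^4} while |e^{1z^2}| ≤ e^{1r^2} = o(e^{1r^4}). So |f| ≥ e^{1r^4}(1 − o(1)) and ρ ≥ 4. Hence ρ = max(2, 4) = 4.
Therefore ρ = 4.

Order ρ = 4.


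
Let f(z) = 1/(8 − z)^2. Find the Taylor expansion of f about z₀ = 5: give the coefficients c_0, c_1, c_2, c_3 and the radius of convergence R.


Let w = z − z₀, so z = z₀ + w.
Then 8 − z = 8 − (z₀ + w) = (8 − z₀) − w = 3 − w.
f(z) = 1/(3 − w)^2 = (1/(3)^2) · (1 − w/(3))^{−2}.
By the binomial series (1−u)^{−2} = Σ_{n≥0} C(n+1, 1) u^n for |u|<1, with u = w/(3):
  c_n = C(n+1, 1) / (3)^(n+2).
  c_0 = 1/(3)^2 = 1/9.
  c_1 = 2/(3)^3 = 2/27.
  c_2 = 3/(3)^4 = 1/27.
  c_3 = 4/(3)^5 = 4/243.
The series is valid for |w/d| < 1, i.e. |z − z₀| < |d|.
Radius of convergence: R = |8 − z₀| = |3| = 3 (distance from z₀ to the singularity z = 8).

c_0 = 1/9, c_1 = 2/27, c_2 = 1/27, c_3 = 4/243; R = 3.


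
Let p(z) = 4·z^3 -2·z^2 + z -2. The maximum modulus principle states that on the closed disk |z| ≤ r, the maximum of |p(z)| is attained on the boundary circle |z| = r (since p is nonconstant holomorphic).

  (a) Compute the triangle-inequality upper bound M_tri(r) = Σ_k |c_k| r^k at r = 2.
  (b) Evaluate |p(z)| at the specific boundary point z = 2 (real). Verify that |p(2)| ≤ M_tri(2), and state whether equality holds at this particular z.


Coefficients: c_0 = -2, c_1 = 1, c_2 = -2, c_3 = 4. Radius r = 2.
Part (a). Triangle bound: M_tri(r) = Σ_k |c_k| r^k
  = |-2|·2^0 + |1|·2^1 + |-2|·2^2 + |4|·2^3
  = 2 + 2 + 8 + 32 = 44.
This bounds M(r) := max_{|z|=r} |p(z)| from above; equality holds iff all terms c_k z^k can be made to align in phase at a single z on |z|=r.
Part (b). At z = 2 (real, on the circle |z| = r):
  p(2) = (-2)·2^0 + (1)·2^1 + (-2)·2^2 + (4)·2^3 = 24.
  |p(2)| = 24.
Check: |p(2)| = 24 ≤ 44 = M_tri(2). ✓ Equality does not hold at z = 2 (the coefficients have mixed signs, so the terms do not all align in phase there).

M_tri(2) = 44; |p(2)| = 24; equality at z=2: no.


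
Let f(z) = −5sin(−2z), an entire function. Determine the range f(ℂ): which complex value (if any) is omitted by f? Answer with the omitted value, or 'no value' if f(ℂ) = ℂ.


Little Picard bounds the complement of f(ℂ) to at most one point.
sin is entire and surjective onto ℂ: for every w ∈ ℂ, sin(ζ) = w has a solution ζ ∈ ℂ (e.g., via the complex inverse arcsin). With ζ = −2z this gives z = ζ/(-2). Then -5·sin(−2z) takes every value in -5·ℂ = ℂ, and adding 0 is a bijection of ℂ. So f is surjective and omits no value. (Note: only on the real line is sin bounded by [−1, 1].)

Omitted value: no value.


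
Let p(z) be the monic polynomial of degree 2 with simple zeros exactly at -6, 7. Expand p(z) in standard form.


The polynomial is p(z) = ∏_{α ∈ S} (z − α), where S = {-6, 7}.
Expanding the product yields: p(z) = z^2 -z -42.
The resulting polynomial has degree 2 and real coefficients as required.

p(z) = z^2 -z -42.


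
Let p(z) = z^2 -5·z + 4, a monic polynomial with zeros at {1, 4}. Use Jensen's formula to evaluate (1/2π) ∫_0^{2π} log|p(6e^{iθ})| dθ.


Zeros: 1, 4; r = 6.
Inside |z| < r: 1, 4. Outside (|z| ≥ r): ∅.
p(0) = 4, so log|p(0)| = log(4) = 1.3863.
Apply Jensen: I(r) = log|p(0)| + Σ_k log(r/|z_k|), summed over zeros inside |z| < r.
  log(r/|z_k|) for z_k = 1: log(6/1) = 1.7918
  log(r/|z_k|) for z_k = 4: log(6/4) = 0.4055
Sum over inside zeros: 2.1972.
I(r) = log|p(0)| + (inside sum) = 1.3863 + 2.1972 = 3.5835.
Closed form (all zeros inside, monic): I(r) = n·log(r) = 2·log(6) = 3.5835. ✓

I(r) ≈ 3.5835.


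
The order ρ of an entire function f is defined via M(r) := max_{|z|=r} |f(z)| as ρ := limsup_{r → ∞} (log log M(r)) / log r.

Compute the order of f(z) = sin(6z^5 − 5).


Write sin(w) = (e^{iw} ± e^{−iw})/(2 or 2i), so |sin(w)| ≤ e^{|w|}. With w = 6z^5 − 5, |w| ≤ 6r^5 + 5 on |z|=r, giving M(r) ≤ e^{6r^5 + 5} and ρ ≤ 5. For the lower bound, choose z on |z|=r with 6z^5 purely imaginary of modulus 6r^5; then |sin(6z^5 − 5)| grows like e^{6r^5}/2, so ρ ≥ 5. Hence ρ = 5.
Therefore ρ = 5.

Order ρ = 5.


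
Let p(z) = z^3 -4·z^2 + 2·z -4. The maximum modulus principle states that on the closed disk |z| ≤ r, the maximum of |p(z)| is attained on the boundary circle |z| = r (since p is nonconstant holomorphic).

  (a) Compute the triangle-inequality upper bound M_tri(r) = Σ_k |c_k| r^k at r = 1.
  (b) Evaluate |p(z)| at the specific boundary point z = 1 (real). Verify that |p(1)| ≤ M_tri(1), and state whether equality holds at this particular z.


Coefficients: c_0 = -4, c_1 = 2, c_2 = -4, c_3 = 1. Radius r = 1.
Part (a). Triangle bound: M_tri(r) = Σ_k |c_k| r^k
  = |-4|·1^0 + |2|·1^1 + |-4|·1^2 + |1|·1^3
  = 4 + 2 + 4 + 1 = 11.
This bounds M(r) := max_{|z|=r} |p(z)| from above; equality holds iff all terms c_k z^k can be made to align in phase at a single z on |z|=r.
Part (b). At z = 1 (real, on the circle |z| = r):
  p(1) = (-4)·1^0 + (2)·1^1 + (-4)·1^2 + (1)·1^3 = -5.
  |p(1)| = 5.
Check: |p(1)| = 5 ≤ 11 = M_tri(1). ✓ Equality does not hold at z = 1 (the coefficients have mixed signs, so the terms do not all align in phase there).

M_tri(1) = 11; |p(1)| = 5; equality at z=1: no.


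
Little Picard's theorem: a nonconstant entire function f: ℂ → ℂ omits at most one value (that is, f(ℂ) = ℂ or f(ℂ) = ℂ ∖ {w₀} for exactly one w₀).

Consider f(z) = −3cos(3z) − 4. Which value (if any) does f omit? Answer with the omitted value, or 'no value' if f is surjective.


Little Picard bounds the complement of f(ℂ) to at most one point.
cos is entire and surjective onto ℂ: for every w ∈ ℂ, cos(ζ) = w has a solution ζ ∈ ℂ (e.g., via the complex inverse arccos). With ζ = 3z this gives z = ζ/(3). Then -3·cos(3z) takes every value in -3·ℂ = ℂ, and adding -4 is a bijection of ℂ. So f is surjective and omits no value. (Note: only on the real line is cos bounded by [−1, 1].)

Omitted value: no value.


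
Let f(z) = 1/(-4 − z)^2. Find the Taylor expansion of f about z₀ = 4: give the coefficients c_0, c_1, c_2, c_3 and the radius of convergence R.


Let w = z − z₀, so z = z₀ + w.
Then -4 − z = -4 − (z₀ + w) = (-4 − z₀) − w = -8 − w.
f(z) = 1/(-8 − w)^2 = (1/(-8)^2) · (1 − w/(-8))^{−2}.
By the binomial series (1−u)^{−2} = Σ_{n≥0} C(n+1, 1) u^n for |u|<1, with u = w/(-8):
  c_n = C(n+1, 1) / (-8)^(n+2).
  c_0 = 1/(-8)^2 = 1/64.
  c_1 = 2/(-8)^3 = -1/256.
  c_2 = 3/(-8)^4 = 3/4096.
  c_3 = 4/(-8)^5 = -1/8192.
The series is valid for |w/d| < 1, i.e. |z − z₀| < |d|.
Radius of convergence: R = |-4 − z₀| = |-8| = 8 (distance from z₀ to the singularity z = -4).

c_0 = 1/64, c_1 = -1/256, c_2 = 3/4096, c_3 = -1/8192; R = 8.


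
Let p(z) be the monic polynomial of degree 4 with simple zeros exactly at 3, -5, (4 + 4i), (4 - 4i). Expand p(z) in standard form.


The polynomial is p(z) = ∏_{α ∈ S} (z − α), where S = {3, -5, (4 + 4i), (4 - 4i)}.
Expanding the product yields: p(z) = z^4 -6·z^3 + z^2 + 184·z -480.
Note conjugate pairs combine to real quadratics: (z − (4+4i))(z − (4−4i)) = z² − 8z + 32.
The resulting polynomial has degree 4 and real coefficients as required.

p(z) = z^4 -6·z^3 + z^2 + 184·z -480.


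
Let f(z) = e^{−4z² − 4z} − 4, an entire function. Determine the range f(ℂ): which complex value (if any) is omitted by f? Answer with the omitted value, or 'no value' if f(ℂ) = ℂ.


Little Picard bounds the complement of f(ℂ) to at most one point.
The exponent g(z) = −4z² − 4z is a nonconstant polynomial, hence surjective onto ℂ. So e^{g(z)} takes every value in {e^w : w ∈ ℂ} = ℂ ∖ {0}. Adding -4 shifts the range to ℂ ∖ {-4}. f omits exactly -4.

Omitted value: -4.


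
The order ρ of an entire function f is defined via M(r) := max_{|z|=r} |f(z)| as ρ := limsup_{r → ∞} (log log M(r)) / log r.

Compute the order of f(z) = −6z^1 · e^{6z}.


M(r) = max_{|z|=r} |-6|·|z|^1·|e^{6z}| = 6·r^1 · e^{6r^1} (the factors attain their maxima compatibly on |z|=r). Then log M(r) = log 6 + 1·log r + 6r^1, dominated by the last term, so log log M(r) ~ 1·log r. The polynomial factor -6z^1 contributes only a log r term and does not affect the order. ρ = 1.
Therefore ρ = 1.

Order ρ = 1.


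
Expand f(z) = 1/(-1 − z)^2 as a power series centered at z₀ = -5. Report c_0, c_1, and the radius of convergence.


Let w = z − z₀, so z = z₀ + w.
Then -1 − z = -1 − (z₀ + w) = (-1 − z₀) − w = 4 − w.
f(z) = 1/(4 − w)^2 = (1/(4)^2) · (1 − w/(4))^{−2}.
By the binomial series (1−u)^{−2} = Σ_{n≥0} C(n+1, 1) u^n for |u|<1, with u = w/(4):
  c_n = C(n+1, 1) / (4)^(n+2).
  c_0 = 1/(4)^2 = 1/16.
  c_1 = 2/(4)^3 = 1/32.
The series is valid for |w/d| < 1, i.e. |z − z₀| < |d|.
Radius of convergence: R = |-1 − z₀| = |4| = 4 (distance from z₀ to the singularity z = -1).

c_0 = 1/16, c_1 = 1/32; R = 4.


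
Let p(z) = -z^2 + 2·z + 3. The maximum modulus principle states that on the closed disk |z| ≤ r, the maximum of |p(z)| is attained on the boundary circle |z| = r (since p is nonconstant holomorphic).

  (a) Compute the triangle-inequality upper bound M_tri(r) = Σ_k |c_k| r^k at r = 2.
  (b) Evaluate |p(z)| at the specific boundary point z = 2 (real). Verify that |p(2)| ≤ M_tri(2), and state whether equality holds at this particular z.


Coefficients: c_0 = 3, c_1 = 2, c_2 = -1. Radius r = 2.
Part (a). Triangle bound: M_tri(r) = Σ_k |c_k| r^k
  = |3|·2^0 + |2|·2^1 + |-1|·2^2
  = 3 + 4 + 4 = 11.
This bounds M(r) := max_{|z|=r} |p(z)| from above; equality holds iff all terms c_k z^k can be made to align in phase at a single z on |z|=r.
Part (b). At z = 2 (real, on the circle |z| = r):
  p(2) = (3)·2^0 + (2)·2^1 + (-1)·2^2 = 3.
  |p(2)| = 3.
Check: |p(2)| = 3 ≤ 11 = M_tri(2). ✓ Equality does not hold at z = 2 (the coefficients have mixed signs, so the terms do not all align in phase there).

M_tri(2) = 11; |p(2)| = 3; equality at z=2: no.


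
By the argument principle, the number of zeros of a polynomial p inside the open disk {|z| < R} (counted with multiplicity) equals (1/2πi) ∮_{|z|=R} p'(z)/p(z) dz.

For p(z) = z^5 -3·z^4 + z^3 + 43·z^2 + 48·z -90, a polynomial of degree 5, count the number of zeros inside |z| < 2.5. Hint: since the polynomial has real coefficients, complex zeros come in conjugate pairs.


The zeros of p are: (-2 + 1i), (-2 - 1i), (3 + 3i), (3 - 3i), 1.
Their magnitudes are: 2.236, 2.236, 4.243, 4.243, 1.
Zeros with |z| < R = 2.5: (-2 + 1i), (-2 - 1i), 1.
Count = 3.
By the argument principle, (1/2πi) ∮_{|z|=R} p'(z)/p(z) dz equals exactly this count.

Number of zeros inside |z| < 2.5: 3.


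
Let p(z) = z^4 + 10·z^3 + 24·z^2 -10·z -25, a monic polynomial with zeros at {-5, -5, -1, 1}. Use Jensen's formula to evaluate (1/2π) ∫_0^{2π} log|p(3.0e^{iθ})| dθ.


Zeros: -5, -5, -1, 1; r = 3.0.
Inside |z| < r: -1, 1. Outside (|z| ≥ r): -5, -5.
p(0) = -25, so log|p(0)| = log(25) = 3.2189.
Apply Jensen: I(r) = log|p(0)| + Σ_k log(r/|z_k|), summed over zeros inside |z| < r.
  log(r/|z_k|) for z_k = -1: log(3.0/1) = 1.0986
  log(r/|z_k|) for z_k = 1: log(3.0/1) = 1.0986
  Outside zeros (-5, -5) contribute nothing to the Jensen sum.
Sum over inside zeros: 2.1972.
I(r) = log|p(0)| + (inside sum) = 3.2189 + 2.1972 = 5.4161.
Note: since some zeros are outside |z| ≤ r, the simplified n·log(r) form does NOT apply — only the inside zeros contribute.

I(r) ≈ 5.4161.


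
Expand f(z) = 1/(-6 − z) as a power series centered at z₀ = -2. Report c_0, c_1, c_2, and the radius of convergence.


Let w = z − z₀, so z = z₀ + w.
Then -6 − z = -6 − (z₀ + w) = (-6 − z₀) − w = -4 − w.
f(z) = 1/(-4 − w) = (1/(-4)) · 1/(1 − w/(-4)) = Σ_{n≥0} w^n / (-4)^(n+1).
So c_n = 1/(-4)^(n+1):
  c_0 = 1/(-4)^1 = -1/4.
  c_1 = 1/(-4)^2 = 1/16.
  c_2 = 1/(-4)^3 = -1/64.
The series is valid for |w/d| < 1, i.e. |z − z₀| < |d|.
Radius of convergence: R = |-6 − z₀| = |-4| = 4 (distance from z₀ to the singularity z = -6).

c_0 = -1/4, c_1 = 1/16, c_2 = -1/64; R = 4.


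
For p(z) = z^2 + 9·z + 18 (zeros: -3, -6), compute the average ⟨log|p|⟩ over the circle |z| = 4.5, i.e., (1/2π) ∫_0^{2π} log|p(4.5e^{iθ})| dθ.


Zeros: -6, -3; r = 4.5.
Inside |z| < r: -3. Outside (|z| ≥ r): -6.
p(0) = 18, so log|p(0)| = log(18) = 2.8904.
Apply Jensen: I(r) = log|p(0)| + Σ_k log(r/|z_k|), summed over zeros inside |z| < r.
  log(r/|z_k|) for z_k = -3: log(4.5/3) = 0.4055
  Outside zeros (-6) contribute nothing to the Jensen sum.
Sum over inside zeros: 0.4055.
I(r) = log|p(0)| + (inside sum) = 2.8904 + 0.4055 = 3.2958.
Note: since some zeros are outside |z| ≤ r, the simplified n·log(r) form does NOT apply — only the inside zeros contribute.

I(r) ≈ 3.2958.


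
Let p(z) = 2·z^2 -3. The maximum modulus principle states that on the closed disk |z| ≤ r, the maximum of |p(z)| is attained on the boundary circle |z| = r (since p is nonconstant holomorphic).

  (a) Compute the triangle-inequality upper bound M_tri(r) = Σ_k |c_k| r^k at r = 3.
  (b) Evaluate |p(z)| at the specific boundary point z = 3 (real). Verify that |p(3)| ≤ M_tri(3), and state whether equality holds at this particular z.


Coefficients: c_0 = -3, c_1 = 0, c_2 = 2. Radius r = 3.
Part (a). Triangle bound: M_tri(r) = Σ_k |c_k| r^k
  = |-3|·3^0 + |0|·3^1 + |2|·3^2
  = 3 + 0 + 18 = 21.
This bounds M(r) := max_{|z|=r} |p(z)| from above; equality holds iff all terms c_k z^k can be made to align in phase at a single z on |z|=r.
Part (b). At z = 3 (real, on the circle |z| = r):
  p(3) = (-3)·3^0 + (0)·3^1 + (2)·3^2 = 15.
  |p(3)| = 15.
Check: |p(3)| = 15 ≤ 21 = M_tri(3). ✓ Equality does not hold at z = 3 (the coefficients have mixed signs, so the terms do not all align in phase there).

M_tri(3) = 21; |p(3)| = 15; equality at z=3: no.


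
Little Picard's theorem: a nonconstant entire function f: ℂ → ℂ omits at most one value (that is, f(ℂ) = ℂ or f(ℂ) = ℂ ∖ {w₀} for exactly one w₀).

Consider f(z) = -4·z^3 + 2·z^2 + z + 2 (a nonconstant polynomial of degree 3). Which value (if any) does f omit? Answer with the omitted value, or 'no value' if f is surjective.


Little Picard bounds the complement of f(ℂ) to at most one point.
For every w ∈ ℂ, the equation p(z) − w = 0 is a nonconstant polynomial in z and hence has at least one root by the fundamental theorem of algebra. So p is surjective onto ℂ, omitting no value.

Omitted value: no value.


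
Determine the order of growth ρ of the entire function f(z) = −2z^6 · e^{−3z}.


M(r) = max_{|z|=r} |-2|·|z|^6·|e^{−3z}| = 2·r^6 · e^{3r^1} (the factors attain their maxima compatibly on |z|=r). Then log M(r) = log 2 + 6·log r + 3r^1, dominated by the last term, so log log M(r) ~ 1·log r. The polynomial factor -2z^6 contributes only a log r term and does not affect the order. ρ = 1.
Therefore ρ = 1.

Order ρ = 1.


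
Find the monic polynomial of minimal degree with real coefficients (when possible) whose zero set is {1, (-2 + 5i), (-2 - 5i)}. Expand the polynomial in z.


The polynomial is p(z) = ∏_{α ∈ S} (z − α), where S = {1, (-2 + 5i), (-2 - 5i)}.
Expanding the product yields: p(z) = z^3 + 3·z^2 + 25·z -29.
Note conjugate pairs combine to real quadratics: (z − (-2+5i))(z − (-2−5i)) = z² + 4z + 29.
The resulting polynomial has degree 3 and real coefficients as required.

p(z) = z^3 + 3·z^2 + 25·z -29.


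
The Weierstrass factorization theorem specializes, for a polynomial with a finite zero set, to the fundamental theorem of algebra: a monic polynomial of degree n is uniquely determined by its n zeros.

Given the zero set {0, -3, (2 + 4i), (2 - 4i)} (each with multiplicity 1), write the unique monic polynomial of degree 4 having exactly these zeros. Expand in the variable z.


The polynomial is p(z) = ∏_{α ∈ S} (z − α), where S = {0, -3, (2 + 4i), (2 - 4i)}.
Expanding the product yields: p(z) = z^4 -z^3 + 8·z^2 + 60·z.
Note conjugate pairs combine to real quadratics: (z − (2+4i))(z − (2−4i)) = z² − 4z + 20.
The resulting polynomial has degree 4 and real coefficients as required.

p(z) = z^4 -z^3 + 8·z^2 + 60·z.


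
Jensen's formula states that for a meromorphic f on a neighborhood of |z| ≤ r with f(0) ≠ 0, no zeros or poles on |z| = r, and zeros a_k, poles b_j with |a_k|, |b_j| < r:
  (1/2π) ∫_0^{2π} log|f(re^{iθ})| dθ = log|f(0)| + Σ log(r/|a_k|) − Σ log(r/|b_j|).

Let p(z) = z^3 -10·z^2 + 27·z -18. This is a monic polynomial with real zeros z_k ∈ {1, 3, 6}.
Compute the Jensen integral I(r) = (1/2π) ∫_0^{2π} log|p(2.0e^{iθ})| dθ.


Zeros: 1, 3, 6; r = 2.0.
Inside |z| < r: 1. Outside (|z| ≥ r): 3, 6.
p(0) = -18, so log|p(0)| = log(18) = 2.8904.
Apply Jensen: I(r) = log|p(0)| + Σ_k log(r/|z_k|), summed over zeros inside |z| < r.
  log(r/|z_k|) for z_k = 1: log(2.0/1) = 0.6931
  Outside zeros (3, 6) contribute nothing to the Jensen sum.
Sum over inside zeros: 0.6931.
I(r) = log|p(0)| + (inside sum) = 2.8904 + 0.6931 = 3.5835.
Note: since some zeros are outside |z| ≤ r, the simplified n·log(r) form does NOT apply — only the inside zeros contribute.

I(r) ≈ 3.5835.


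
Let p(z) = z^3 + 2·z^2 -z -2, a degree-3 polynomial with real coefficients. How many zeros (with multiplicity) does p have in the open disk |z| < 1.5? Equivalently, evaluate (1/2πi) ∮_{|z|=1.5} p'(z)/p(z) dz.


The zeros of p are: -1, 1, -2.
Their magnitudes are: 1, 1, 2.
Zeros with |z| < R = 1.5: -1, 1.
Count = 2.
By the argument principle, (1/2πi) ∮_{|z|=R} p'(z)/p(z) dz equals exactly this count.

Number of zeros inside |z| < 1.5: 2.


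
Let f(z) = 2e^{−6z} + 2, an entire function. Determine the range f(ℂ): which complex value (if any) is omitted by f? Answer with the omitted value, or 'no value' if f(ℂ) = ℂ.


Little Picard bounds the complement of f(ℂ) to at most one point.
e^{−6z} is never zero on ℂ, so 2·e^{−6z} takes every value in ℂ ∖ {0}. Adding 2 shifts the range to ℂ ∖ {2}. Thus f omits exactly the value 2.

Omitted value: 2.


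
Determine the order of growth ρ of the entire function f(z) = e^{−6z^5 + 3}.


|e^{−6z^5 + 3}| = e^{Re(-6·z^5) + 3} ≤ e^{6|z|^5 + 3} = e^{6r^5 + 3} on |z| = r, so ρ ≤ 5. Choosing z on |z|=r so that -6·z^5 is real positive (always possible by picking arg z appropriately) gives |f(z)| = e^{6r^5 + 3}, matching the bound. The additive constant 3 does not affect log log M(r) ~ 5·log r. Hence ρ = 5.
Therefore ρ = 5.

Order ρ = 5.


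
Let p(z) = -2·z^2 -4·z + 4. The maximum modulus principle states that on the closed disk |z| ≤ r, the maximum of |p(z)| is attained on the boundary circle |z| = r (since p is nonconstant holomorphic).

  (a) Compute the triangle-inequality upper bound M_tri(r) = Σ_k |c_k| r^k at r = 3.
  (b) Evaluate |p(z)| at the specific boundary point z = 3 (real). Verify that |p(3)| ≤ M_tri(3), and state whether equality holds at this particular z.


Coefficients: c_0 = 4, c_1 = -4, c_2 = -2. Radius r = 3.
Part (a). Triangle bound: M_tri(r) = Σ_k |c_k| r^k
  = |4|·3^0 + |-4|·3^1 + |-2|·3^2
  = 4 + 12 + 18 = 34.
This bounds M(r) := max_{|z|=r} |p(z)| from above; equality holds iff all terms c_k z^k can be made to align in phase at a single z on |z|=r.
Part (b). At z = 3 (real, on the circle |z| = r):
  p(3) = (4)·3^0 + (-4)·3^1 + (-2)·3^2 = -26.
  |p(3)| = 26.
Check: |p(3)| = 26 ≤ 34 = M_tri(3). ✓ Equality does not hold at z = 3 (the coefficients have mixed signs, so the terms do not all align in phase there).

M_tri(3) = 34; |p(3)| = 26; equality at z=3: no.
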